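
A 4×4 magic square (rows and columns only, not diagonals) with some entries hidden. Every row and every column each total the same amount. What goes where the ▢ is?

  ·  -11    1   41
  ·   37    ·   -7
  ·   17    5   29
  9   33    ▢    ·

Column 2 is complete and sums to 76; that is the magic constant.
Using row 1: -11 + 1 + 41 + ? → (1,1) = 76 − 31 = 45.
The remaining cell in row 3 is (3,1) = 76 − 51 = 25.
From column 1, 76 − (45 + 25 + 9) gives (2,1) = -3.
The remaining cell in column 4 is (4,4) = 76 − 63 = 13.
Row 2: -3 + 37 + (-7) + ? = 76, so (2,3) = 49.
Row 4 needs 76; the known cells sum to 55, so (4,3) = 21.

21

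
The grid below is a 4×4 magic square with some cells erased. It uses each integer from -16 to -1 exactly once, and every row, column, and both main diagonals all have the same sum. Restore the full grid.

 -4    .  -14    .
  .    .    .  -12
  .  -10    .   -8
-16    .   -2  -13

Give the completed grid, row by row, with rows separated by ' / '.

-4 -15 -14 -1 / -9 -6 -7 -12 / -5 -10 -11 -8 / -16 -3 -2 -13

The entries are -16 through -1, which sum to -136, so each line sums to -136/4 = -34.
The remaining cell in row 4 is (4,2) = -34 − (-31) = -3.
Column 4 needs -34; the known cells sum to -33, so (1,4) = -1.
The remaining cell in anti-diagonal is (2,3) = -34 − (-27) = -7.
Using row 1: -4 + (-14) + (-1) + ? → (1,2) = -34 − (-19) = -15.
From column 2, -34 − (-15 + (-10) + (-3)) gives (2,2) = -6.
Column 3: -14 + (-7) + (-2) + ? = -34, so (3,3) = -11.
The remaining cell in row 2 is (2,1) = -34 − (-25) = -9.
The remaining cell in row 3 is (3,1) = -34 − (-29) = -5.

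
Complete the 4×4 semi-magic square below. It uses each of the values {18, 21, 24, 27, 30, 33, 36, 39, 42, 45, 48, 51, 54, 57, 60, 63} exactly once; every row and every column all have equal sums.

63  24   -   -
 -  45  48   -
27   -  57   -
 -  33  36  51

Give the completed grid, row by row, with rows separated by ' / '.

The 16 entries sum to 648, so each line sums to 648/4 = 162.
The remaining cell in row 4 is (4,1) = 162 − 120 = 42.
Column 1 must total 162; the given cells sum to 132, so (2,1) = 30.
Column 2: 24 + 45 + 33 + ? = 162, so (3,2) = 60.
From column 3, 162 − (48 + 57 + 36) gives (1,3) = 21.
Row 1: 63 + 24 + 21 + ? = 162, so (1,4) = 54.
Using row 2: 30 + 45 + 48 + ? → (2,4) = 162 − 123 = 39.
Row 3 must total 162; the given cells sum to 144, so (3,4) = 18.

63 24 21 54 / 30 45 48 39 / 27 60 57 18 / 42 33 36 51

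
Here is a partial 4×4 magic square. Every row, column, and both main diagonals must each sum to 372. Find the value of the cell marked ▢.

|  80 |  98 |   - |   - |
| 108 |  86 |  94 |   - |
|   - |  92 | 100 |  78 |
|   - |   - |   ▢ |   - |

Row 2 needs 372; the known cells sum to 288, so (2,4) = 84.
From row 3, 372 − (92 + 100 + 78) gives (3,1) = 102.
The remaining cell in column 1 is (4,1) = 372 − 290 = 82.
Column 2 must total 372; the given cells sum to 276, so (4,2) = 96.
Using main diagonal: 80 + 86 + 100 + ? → (4,4) = 372 − 266 = 106.
Anti-diagonal: 94 + 92 + 82 + ? = 372, so (1,4) = 104.
From row 1, 372 − (80 + 98 + 104) gives (1,3) = 90.
The remaining cell in row 4 is (4,3) = 372 − 284 = 88.

88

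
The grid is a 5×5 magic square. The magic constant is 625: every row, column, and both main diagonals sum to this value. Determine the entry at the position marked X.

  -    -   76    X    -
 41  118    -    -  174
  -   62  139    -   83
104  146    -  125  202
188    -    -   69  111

153

Row 4: 104 + 146 + 125 + 202 + ? = 625, so (4,3) = 48.
Using column 5: 174 + 83 + 202 + 111 + ? → (1,5) = 625 − 570 = 55.
From main diagonal, 625 − (118 + 139 + 125 + 111) gives (1,1) = 132.
Anti-diagonal must total 625; the given cells sum to 528, so (2,4) = 97.
Row 2: 41 + 118 + 97 + 174 + ? = 625, so (2,3) = 195.
The remaining cell in column 1 is (3,1) = 625 − 465 = 160.
From column 3, 625 − (76 + 195 + 139 + 48) gives (5,3) = 167.
The remaining cell in row 3 is (3,4) = 625 − 444 = 181.
Using row 5: 188 + 167 + 69 + 111 + ? → (5,2) = 625 − 535 = 90.
Using column 2: 118 + 62 + 146 + 90 + ? → (1,2) = 625 − 416 = 209.
From column 4, 625 − (97 + 181 + 125 + 69) gives (1,4) = 153.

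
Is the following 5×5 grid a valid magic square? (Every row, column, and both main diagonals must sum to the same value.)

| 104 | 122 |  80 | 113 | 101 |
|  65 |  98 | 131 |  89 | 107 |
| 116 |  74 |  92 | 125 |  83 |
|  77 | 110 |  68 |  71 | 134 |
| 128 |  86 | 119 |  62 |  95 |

Row 1: 104 + 122 + 80 + 113 + 101 = 520.
Row 2: 65 + 98 + 131 + 89 + 107 = 490.
Row 3: 116 + 74 + 92 + 125 + 83 = 490.
Row 4: 77 + 110 + 68 + 71 + 134 = 460.
Row 5: 128 + 86 + 119 + 62 + 95 = 490.
Column 1: 104 + 65 + 116 + 77 + 128 = 490.
Column 2: 122 + 98 + 74 + 110 + 86 = 490.
Column 3: 80 + 131 + 92 + 68 + 119 = 490.
Column 4: 113 + 89 + 125 + 71 + 62 = 460.
Column 5: 101 + 107 + 83 + 134 + 95 = 520.
Main diagonal: 104 + 98 + 92 + 71 + 95 = 460.
Anti-diagonal: 101 + 89 + 92 + 110 + 128 = 520.

No — row 4 sums to 460 but column 5 sums to 520.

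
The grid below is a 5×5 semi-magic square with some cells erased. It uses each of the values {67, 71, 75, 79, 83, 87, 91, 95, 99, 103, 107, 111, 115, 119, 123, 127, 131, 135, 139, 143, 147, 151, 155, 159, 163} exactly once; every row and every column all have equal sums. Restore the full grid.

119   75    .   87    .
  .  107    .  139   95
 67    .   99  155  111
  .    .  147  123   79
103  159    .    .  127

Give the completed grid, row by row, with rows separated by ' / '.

119 75 131 87 163 / 151 107 83 139 95 / 67 143 99 155 111 / 135 91 147 123 79 / 103 159 115 71 127

The 25 entries sum to 2875, so each line sums to 2875/5 = 575.
Row 3 must total 575; the given cells sum to 432, so (3,2) = 143.
Column 2: 75 + 107 + 143 + 159 + ? = 575, so (4,2) = 91.
From column 4, 575 − (87 + 139 + 155 + 123) gives (5,4) = 71.
Column 5 needs 575; the known cells sum to 412, so (1,5) = 163.
Row 1 must total 575; the given cells sum to 444, so (1,3) = 131.
Using row 4: 91 + 147 + 123 + 79 + ? → (4,1) = 575 − 440 = 135.
The remaining cell in row 5 is (5,3) = 575 − 460 = 115.
The remaining cell in column 1 is (2,1) = 575 − 424 = 151.
Column 3 must total 575; the given cells sum to 492, so (2,3) = 83.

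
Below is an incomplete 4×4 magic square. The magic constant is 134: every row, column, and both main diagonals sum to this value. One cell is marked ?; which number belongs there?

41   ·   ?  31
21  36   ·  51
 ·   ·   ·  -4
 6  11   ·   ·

46

Using row 2: 21 + 36 + 51 + ? → (2,3) = 134 − 108 = 26.
The remaining cell in column 1 is (3,1) = 134 − 68 = 66.
Column 4 must total 134; the given cells sum to 78, so (4,4) = 56.
Using main diagonal: 41 + 36 + 56 + ? → (3,3) = 134 − 133 = 1.
Using anti-diagonal: 31 + 26 + 6 + ? → (3,2) = 134 − 63 = 71.
Row 4 needs 134; the known cells sum to 73, so (4,3) = 61.
Column 2 must total 134; the given cells sum to 118, so (1,2) = 16.
From column 3, 134 − (26 + 1 + 61) gives (1,3) = 46.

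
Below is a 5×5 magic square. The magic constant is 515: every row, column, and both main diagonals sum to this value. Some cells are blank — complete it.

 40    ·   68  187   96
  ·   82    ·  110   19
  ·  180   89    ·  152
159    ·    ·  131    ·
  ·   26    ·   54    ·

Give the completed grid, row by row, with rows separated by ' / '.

Row 1: 40 + 68 + 187 + 96 + ? = 515, so (1,2) = 124.
Column 2 needs 515; the known cells sum to 412, so (4,2) = 103.
From column 4, 515 − (187 + 110 + 131 + 54) gives (3,4) = 33.
From main diagonal, 515 − (40 + 82 + 89 + 131) gives (5,5) = 173.
The remaining cell in anti-diagonal is (5,1) = 515 − 398 = 117.
Row 3 needs 515; the known cells sum to 454, so (3,1) = 61.
Using row 5: 117 + 26 + 54 + 173 + ? → (5,3) = 515 − 370 = 145.
Column 1: 40 + 61 + 159 + 117 + ? = 515, so (2,1) = 138.
Column 5 needs 515; the known cells sum to 440, so (4,5) = 75.
Row 2 needs 515; the known cells sum to 349, so (2,3) = 166.
From row 4, 515 − (159 + 103 + 131 + 75) gives (4,3) = 47.

40 124 68 187 96 / 138 82 166 110 19 / 61 180 89 33 152 / 159 103 47 131 75 / 117 26 145 54 173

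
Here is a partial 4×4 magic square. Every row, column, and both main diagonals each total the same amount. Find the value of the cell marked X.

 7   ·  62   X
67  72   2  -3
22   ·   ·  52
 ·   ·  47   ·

Row 2 is complete and sums to 138; that is the magic constant.
The remaining cell in column 1 is (4,1) = 138 − 96 = 42.
The remaining cell in column 3 is (3,3) = 138 − 111 = 27.
From main diagonal, 138 − (7 + 72 + 27) gives (4,4) = 32.
Using row 3: 22 + 27 + 52 + ? → (3,2) = 138 − 101 = 37.
The remaining cell in row 4 is (4,2) = 138 − 121 = 17.
The remaining cell in column 2 is (1,2) = 138 − 126 = 12.
The remaining cell in column 4 is (1,4) = 138 − 81 = 57.

57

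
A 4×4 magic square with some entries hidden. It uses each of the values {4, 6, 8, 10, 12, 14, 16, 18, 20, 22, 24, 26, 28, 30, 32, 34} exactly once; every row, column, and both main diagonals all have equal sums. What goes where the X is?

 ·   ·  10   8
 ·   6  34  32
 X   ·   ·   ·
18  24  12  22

The 16 entries sum to 304, so each line sums to 304/4 = 76.
Row 2 needs 76; the known cells sum to 72, so (2,1) = 4.
The remaining cell in column 3 is (3,3) = 76 − 56 = 20.
Column 4 needs 76; the known cells sum to 62, so (3,4) = 14.
The remaining cell in main diagonal is (1,1) = 76 − 48 = 28.
Anti-diagonal: 8 + 34 + 18 + ? = 76, so (3,2) = 16.
Row 1 must total 76; the given cells sum to 46, so (1,2) = 30.
Using row 3: 16 + 20 + 14 + ? → (3,1) = 76 − 50 = 26.

26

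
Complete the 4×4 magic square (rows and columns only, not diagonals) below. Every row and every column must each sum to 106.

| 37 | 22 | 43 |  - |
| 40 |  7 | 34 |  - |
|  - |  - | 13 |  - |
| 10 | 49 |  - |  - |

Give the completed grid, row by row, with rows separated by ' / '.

The remaining cell in row 1 is (1,4) = 106 − 102 = 4.
Row 2 must total 106; the given cells sum to 81, so (2,4) = 25.
Using column 1: 37 + 40 + 10 + ? → (3,1) = 106 − 87 = 19.
Using column 2: 22 + 7 + 49 + ? → (3,2) = 106 − 78 = 28.
From column 3, 106 − (43 + 34 + 13) gives (4,3) = 16.
Row 3 must total 106; the given cells sum to 60, so (3,4) = 46.
Row 4 must total 106; the given cells sum to 75, so (4,4) = 31.

37 22 43 4 / 40 7 34 25 / 19 28 13 46 / 10 49 16 31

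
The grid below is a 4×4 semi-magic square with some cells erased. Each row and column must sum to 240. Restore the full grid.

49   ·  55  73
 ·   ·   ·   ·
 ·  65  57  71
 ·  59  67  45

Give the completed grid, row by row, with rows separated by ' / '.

49 63 55 73 / 75 53 61 51 / 47 65 57 71 / 69 59 67 45

The remaining cell in row 1 is (1,2) = 240 − 177 = 63.
Row 3 must total 240; the given cells sum to 193, so (3,1) = 47.
The remaining cell in row 4 is (4,1) = 240 − 171 = 69.
Using column 1: 49 + 47 + 69 + ? → (2,1) = 240 − 165 = 75.
Column 2 needs 240; the known cells sum to 187, so (2,2) = 53.
From column 3, 240 − (55 + 57 + 67) gives (2,3) = 61.
Column 4: 73 + 71 + 45 + ? = 240, so (2,4) = 51.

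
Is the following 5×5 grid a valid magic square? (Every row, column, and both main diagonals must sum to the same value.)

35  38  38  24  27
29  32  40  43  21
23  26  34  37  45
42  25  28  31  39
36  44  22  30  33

Row 1: 35 + 38 + 38 + 24 + 27 = 162.
Row 2: 29 + 32 + 40 + 43 + 21 = 165.
Row 3: 23 + 26 + 34 + 37 + 45 = 165.
Row 4: 42 + 25 + 28 + 31 + 39 = 165.
Row 5: 36 + 44 + 22 + 30 + 33 = 165.
Column 1: 35 + 29 + 23 + 42 + 36 = 165.
Column 2: 38 + 32 + 26 + 25 + 44 = 165.
Column 3: 38 + 40 + 34 + 28 + 22 = 162.
Column 4: 24 + 43 + 37 + 31 + 30 = 165.
Column 5: 27 + 21 + 45 + 39 + 33 = 165.
Main diagonal: 35 + 32 + 34 + 31 + 33 = 165.
Anti-diagonal: 27 + 43 + 34 + 25 + 36 = 165.

No — row 1 sums to 162 but anti-diagonal sums to 165.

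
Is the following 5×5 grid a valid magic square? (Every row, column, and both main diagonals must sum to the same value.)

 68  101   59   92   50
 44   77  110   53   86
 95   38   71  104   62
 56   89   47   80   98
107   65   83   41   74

Row 1: 68 + 101 + 59 + 92 + 50 = 370.
Row 2: 44 + 77 + 110 + 53 + 86 = 370.
Row 3: 95 + 38 + 71 + 104 + 62 = 370.
Row 4: 56 + 89 + 47 + 80 + 98 = 370.
Row 5: 107 + 65 + 83 + 41 + 74 = 370.
Column 1: 68 + 44 + 95 + 56 + 107 = 370.
Column 2: 101 + 77 + 38 + 89 + 65 = 370.
Column 3: 59 + 110 + 71 + 47 + 83 = 370.
Column 4: 92 + 53 + 104 + 80 + 41 = 370.
Column 5: 50 + 86 + 62 + 98 + 74 = 370.
Main diagonal: 68 + 77 + 71 + 80 + 74 = 370.
Anti-diagonal: 50 + 53 + 71 + 89 + 107 = 370.
All lines sum to 370.

Yes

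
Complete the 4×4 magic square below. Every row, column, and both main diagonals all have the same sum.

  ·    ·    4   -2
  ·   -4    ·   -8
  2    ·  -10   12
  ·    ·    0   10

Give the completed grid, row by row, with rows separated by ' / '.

16 -6 4 -2 / 6 -4 18 -8 / 2 8 -10 12 / -12 14 0 10

Column 4 is already complete: -2 + -8 + 12 + 10 = 12, so that is the magic constant.
Using row 3: 2 + (-10) + 12 + ? → (3,2) = 12 − 4 = 8.
The remaining cell in column 3 is (2,3) = 12 − (-6) = 18.
The remaining cell in main diagonal is (1,1) = 12 − (-4) = 16.
Anti-diagonal must total 12; the given cells sum to 24, so (4,1) = -12.
Using row 1: 16 + 4 + (-2) + ? → (1,2) = 12 − 18 = -6.
Using row 2: -4 + 18 + (-8) + ? → (2,1) = 12 − 6 = 6.
Row 4 must total 12; the given cells sum to -2, so (4,2) = 14.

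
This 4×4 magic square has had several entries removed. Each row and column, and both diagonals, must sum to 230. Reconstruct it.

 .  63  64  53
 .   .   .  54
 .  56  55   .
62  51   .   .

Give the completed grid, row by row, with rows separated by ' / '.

50 63 64 53 / 57 60 59 54 / 61 56 55 58 / 62 51 52 65

Row 1 must total 230; the given cells sum to 180, so (1,1) = 50.
Column 2 needs 230; the known cells sum to 170, so (2,2) = 60.
From main diagonal, 230 − (50 + 60 + 55) gives (4,4) = 65.
From anti-diagonal, 230 − (53 + 56 + 62) gives (2,3) = 59.
Row 2: 60 + 59 + 54 + ? = 230, so (2,1) = 57.
Row 4 needs 230; the known cells sum to 178, so (4,3) = 52.
From column 1, 230 − (50 + 57 + 62) gives (3,1) = 61.
The remaining cell in column 4 is (3,4) = 230 − 172 = 58.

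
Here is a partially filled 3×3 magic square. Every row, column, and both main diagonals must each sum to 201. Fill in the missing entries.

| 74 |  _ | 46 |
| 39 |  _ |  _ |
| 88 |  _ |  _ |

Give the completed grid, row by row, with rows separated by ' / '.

Row 1: 74 + 46 + ? = 201, so (1,2) = 81.
Anti-diagonal: 46 + 88 + ? = 201, so (2,2) = 67.
Row 2: 39 + 67 + ? = 201, so (2,3) = 95.
The remaining cell in column 2 is (3,2) = 201 − 148 = 53.
From column 3, 201 − (46 + 95) gives (3,3) = 60.

74 81 46 / 39 67 95 / 88 53 60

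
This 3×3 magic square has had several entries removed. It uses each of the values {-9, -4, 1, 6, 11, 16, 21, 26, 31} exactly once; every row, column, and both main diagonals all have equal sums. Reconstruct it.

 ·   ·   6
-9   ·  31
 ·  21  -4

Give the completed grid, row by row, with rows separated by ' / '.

The 9 entries sum to 99, so each line sums to 99/3 = 33.
Row 2: -9 + 31 + ? = 33, so (2,2) = 11.
Row 3: 21 + (-4) + ? = 33, so (3,1) = 16.
The remaining cell in column 1 is (1,1) = 33 − 7 = 26.
Column 2 must total 33; the given cells sum to 32, so (1,2) = 1.

26 1 6 / -9 11 31 / 16 21 -4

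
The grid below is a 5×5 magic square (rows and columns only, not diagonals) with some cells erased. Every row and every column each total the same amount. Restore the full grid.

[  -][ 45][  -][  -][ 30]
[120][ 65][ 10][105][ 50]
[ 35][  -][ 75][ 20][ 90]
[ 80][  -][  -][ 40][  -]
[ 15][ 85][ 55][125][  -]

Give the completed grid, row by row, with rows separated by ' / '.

100 45 115 60 30 / 120 65 10 105 50 / 35 130 75 20 90 / 80 25 95 40 110 / 15 85 55 125 70

Row 2 is already complete: 120 + 65 + 10 + 105 + 50 = 350, so that is the magic constant.
Row 3 needs 350; the known cells sum to 220, so (3,2) = 130.
From row 5, 350 − (15 + 85 + 55 + 125) gives (5,5) = 70.
Column 1: 120 + 35 + 80 + 15 + ? = 350, so (1,1) = 100.
The remaining cell in column 2 is (4,2) = 350 − 325 = 25.
Column 4: 105 + 20 + 40 + 125 + ? = 350, so (1,4) = 60.
Column 5 must total 350; the given cells sum to 240, so (4,5) = 110.
Row 1 must total 350; the given cells sum to 235, so (1,3) = 115.
Using row 4: 80 + 25 + 40 + 110 + ? → (4,3) = 350 − 255 = 95.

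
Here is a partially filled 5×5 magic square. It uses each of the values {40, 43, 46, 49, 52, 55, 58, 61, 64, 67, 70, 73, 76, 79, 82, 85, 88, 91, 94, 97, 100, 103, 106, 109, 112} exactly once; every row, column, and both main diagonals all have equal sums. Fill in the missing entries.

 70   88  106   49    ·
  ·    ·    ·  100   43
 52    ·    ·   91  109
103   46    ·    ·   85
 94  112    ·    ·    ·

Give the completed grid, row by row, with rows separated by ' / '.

The 25 entries sum to 1900, so each line sums to 1900/5 = 380.
Row 1 must total 380; the given cells sum to 313, so (1,5) = 67.
Column 1 needs 380; the known cells sum to 319, so (2,1) = 61.
Column 5: 67 + 43 + 109 + 85 + ? = 380, so (5,5) = 76.
From anti-diagonal, 380 − (67 + 100 + 46 + 94) gives (3,3) = 73.
Row 3 needs 380; the known cells sum to 325, so (3,2) = 55.
Column 2 must total 380; the given cells sum to 301, so (2,2) = 79.
Main diagonal must total 380; the given cells sum to 298, so (4,4) = 82.
Row 2 must total 380; the given cells sum to 283, so (2,3) = 97.
Row 4: 103 + 46 + 82 + 85 + ? = 380, so (4,3) = 64.
Column 3 needs 380; the known cells sum to 340, so (5,3) = 40.
The remaining cell in column 4 is (5,4) = 380 − 322 = 58.

70 88 106 49 67 / 61 79 97 100 43 / 52 55 73 91 109 / 103 46 64 82 85 / 94 112 40 58 76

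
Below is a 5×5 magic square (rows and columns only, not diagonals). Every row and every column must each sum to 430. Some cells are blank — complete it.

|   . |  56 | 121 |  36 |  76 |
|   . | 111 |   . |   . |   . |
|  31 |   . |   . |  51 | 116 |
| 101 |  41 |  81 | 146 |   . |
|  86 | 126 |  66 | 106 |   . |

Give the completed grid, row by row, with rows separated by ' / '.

The remaining cell in row 1 is (1,1) = 430 − 289 = 141.
The remaining cell in row 4 is (4,5) = 430 − 369 = 61.
Using row 5: 86 + 126 + 66 + 106 + ? → (5,5) = 430 − 384 = 46.
Using column 1: 141 + 31 + 101 + 86 + ? → (2,1) = 430 − 359 = 71.
Using column 2: 56 + 111 + 41 + 126 + ? → (3,2) = 430 − 334 = 96.
Column 4: 36 + 51 + 146 + 106 + ? = 430, so (2,4) = 91.
Using column 5: 76 + 116 + 61 + 46 + ? → (2,5) = 430 − 299 = 131.
From row 2, 430 − (71 + 111 + 91 + 131) gives (2,3) = 26.
Row 3 must total 430; the given cells sum to 294, so (3,3) = 136.

141 56 121 36 76 / 71 111 26 91 131 / 31 96 136 51 116 / 101 41 81 146 61 / 86 126 66 106 46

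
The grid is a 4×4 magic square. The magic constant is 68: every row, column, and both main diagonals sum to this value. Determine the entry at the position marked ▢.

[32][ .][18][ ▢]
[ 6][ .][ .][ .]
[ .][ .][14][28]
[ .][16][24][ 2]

Row 4: 16 + 24 + 2 + ? = 68, so (4,1) = 26.
From column 1, 68 − (32 + 6 + 26) gives (3,1) = 4.
Using column 3: 18 + 14 + 24 + ? → (2,3) = 68 − 56 = 12.
From main diagonal, 68 − (32 + 14 + 2) gives (2,2) = 20.
The remaining cell in row 2 is (2,4) = 68 − 38 = 30.
The remaining cell in row 3 is (3,2) = 68 − 46 = 22.
The remaining cell in column 2 is (1,2) = 68 − 58 = 10.
The remaining cell in column 4 is (1,4) = 68 − 60 = 8.

8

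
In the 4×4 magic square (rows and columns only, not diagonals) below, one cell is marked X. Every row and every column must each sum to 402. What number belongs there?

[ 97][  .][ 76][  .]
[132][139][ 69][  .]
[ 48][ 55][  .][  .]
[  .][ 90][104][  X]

83

Using row 2: 132 + 139 + 69 + ? → (2,4) = 402 − 340 = 62.
Column 1 must total 402; the given cells sum to 277, so (4,1) = 125.
Using column 2: 139 + 55 + 90 + ? → (1,2) = 402 − 284 = 118.
Column 3 needs 402; the known cells sum to 249, so (3,3) = 153.
Row 1 needs 402; the known cells sum to 291, so (1,4) = 111.
Row 3 must total 402; the given cells sum to 256, so (3,4) = 146.
From row 4, 402 − (125 + 90 + 104) gives (4,4) = 83.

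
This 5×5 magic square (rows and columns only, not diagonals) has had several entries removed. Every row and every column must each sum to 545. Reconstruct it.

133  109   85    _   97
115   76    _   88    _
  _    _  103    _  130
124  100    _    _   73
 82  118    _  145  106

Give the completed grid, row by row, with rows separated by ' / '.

133 109 85 121 97 / 115 76 127 88 139 / 91 142 103 79 130 / 124 100 136 112 73 / 82 118 94 145 106

From row 1, 545 − (133 + 109 + 85 + 97) gives (1,4) = 121.
The remaining cell in row 5 is (5,3) = 545 − 451 = 94.
Column 1 needs 545; the known cells sum to 454, so (3,1) = 91.
Column 2 must total 545; the given cells sum to 403, so (3,2) = 142.
Column 5 needs 545; the known cells sum to 406, so (2,5) = 139.
Row 2 must total 545; the given cells sum to 418, so (2,3) = 127.
From row 3, 545 − (91 + 142 + 103 + 130) gives (3,4) = 79.
Column 3 must total 545; the given cells sum to 409, so (4,3) = 136.
Column 4 needs 545; the known cells sum to 433, so (4,4) = 112.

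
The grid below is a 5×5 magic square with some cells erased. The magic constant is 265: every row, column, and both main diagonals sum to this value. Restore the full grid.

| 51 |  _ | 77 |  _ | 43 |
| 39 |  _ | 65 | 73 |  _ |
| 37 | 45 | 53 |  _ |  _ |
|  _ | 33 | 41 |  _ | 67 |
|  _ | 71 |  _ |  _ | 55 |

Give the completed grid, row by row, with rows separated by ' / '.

51 59 77 35 43 / 39 57 65 73 31 / 37 45 53 61 69 / 75 33 41 49 67 / 63 71 29 47 55

The remaining cell in column 3 is (5,3) = 265 − 236 = 29.
Anti-diagonal must total 265; the given cells sum to 202, so (5,1) = 63.
Row 5: 63 + 71 + 29 + 55 + ? = 265, so (5,4) = 47.
Column 1 needs 265; the known cells sum to 190, so (4,1) = 75.
The remaining cell in row 4 is (4,4) = 265 − 216 = 49.
From main diagonal, 265 − (51 + 53 + 49 + 55) gives (2,2) = 57.
Row 2: 39 + 57 + 65 + 73 + ? = 265, so (2,5) = 31.
From column 2, 265 − (57 + 45 + 33 + 71) gives (1,2) = 59.
From column 5, 265 − (43 + 31 + 67 + 55) gives (3,5) = 69.
Using row 1: 51 + 59 + 77 + 43 + ? → (1,4) = 265 − 230 = 35.
Using row 3: 37 + 45 + 53 + 69 + ? → (3,4) = 265 − 204 = 61.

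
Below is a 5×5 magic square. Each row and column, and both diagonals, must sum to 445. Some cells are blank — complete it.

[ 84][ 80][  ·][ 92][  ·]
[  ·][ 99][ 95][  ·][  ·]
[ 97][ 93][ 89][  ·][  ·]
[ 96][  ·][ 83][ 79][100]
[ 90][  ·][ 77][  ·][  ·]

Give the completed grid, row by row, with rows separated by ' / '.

Row 4 must total 445; the given cells sum to 358, so (4,2) = 87.
From column 1, 445 − (84 + 97 + 96 + 90) gives (2,1) = 78.
The remaining cell in column 2 is (5,2) = 445 − 359 = 86.
Column 3 needs 445; the known cells sum to 344, so (1,3) = 101.
Main diagonal must total 445; the given cells sum to 351, so (5,5) = 94.
Row 1 needs 445; the known cells sum to 357, so (1,5) = 88.
Row 5 needs 445; the known cells sum to 347, so (5,4) = 98.
Using anti-diagonal: 88 + 89 + 87 + 90 + ? → (2,4) = 445 − 354 = 91.
Row 2: 78 + 99 + 95 + 91 + ? = 445, so (2,5) = 82.
Column 4 must total 445; the given cells sum to 360, so (3,4) = 85.
Column 5 must total 445; the given cells sum to 364, so (3,5) = 81.

84 80 101 92 88 / 78 99 95 91 82 / 97 93 89 85 81 / 96 87 83 79 100 / 90 86 77 98 94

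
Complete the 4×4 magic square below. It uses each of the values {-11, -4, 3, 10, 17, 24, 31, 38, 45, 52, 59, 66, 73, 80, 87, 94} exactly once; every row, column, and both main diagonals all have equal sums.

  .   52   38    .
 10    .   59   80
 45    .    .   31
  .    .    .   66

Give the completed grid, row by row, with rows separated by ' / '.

The 16 entries sum to 664, so each line sums to 664/4 = 166.
Row 2 needs 166; the known cells sum to 149, so (2,2) = 17.
Using column 4: 80 + 31 + 66 + ? → (1,4) = 166 − 177 = -11.
Row 1: 52 + 38 + (-11) + ? = 166, so (1,1) = 87.
The remaining cell in column 1 is (4,1) = 166 − 142 = 24.
Main diagonal needs 166; the known cells sum to 170, so (3,3) = -4.
Anti-diagonal must total 166; the given cells sum to 72, so (3,2) = 94.
Column 2 needs 166; the known cells sum to 163, so (4,2) = 3.
Using column 3: 38 + 59 + (-4) + ? → (4,3) = 166 − 93 = 73.

87 52 38 -11 / 10 17 59 80 / 45 94 -4 31 / 24 3 73 66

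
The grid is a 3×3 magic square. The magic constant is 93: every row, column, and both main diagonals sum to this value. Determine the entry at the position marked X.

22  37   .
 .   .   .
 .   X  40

25

Row 1 needs 93; the known cells sum to 59, so (1,3) = 34.
Column 3 needs 93; the known cells sum to 74, so (2,3) = 19.
The remaining cell in main diagonal is (2,2) = 93 − 62 = 31.
From anti-diagonal, 93 − (34 + 31) gives (3,1) = 28.
Row 2 must total 93; the given cells sum to 50, so (2,1) = 43.
Row 3: 28 + 40 + ? = 93, so (3,2) = 25.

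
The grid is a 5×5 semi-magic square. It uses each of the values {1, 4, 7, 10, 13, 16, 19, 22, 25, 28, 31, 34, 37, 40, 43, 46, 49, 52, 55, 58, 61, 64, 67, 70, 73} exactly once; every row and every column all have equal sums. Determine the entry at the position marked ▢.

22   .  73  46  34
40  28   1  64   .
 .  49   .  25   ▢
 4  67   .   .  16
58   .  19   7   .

The 25 entries sum to 925, so each line sums to 925/5 = 185.
Row 1 must total 185; the given cells sum to 175, so (1,2) = 10.
From row 2, 185 − (40 + 28 + 1 + 64) gives (2,5) = 52.
Column 1 needs 185; the known cells sum to 124, so (3,1) = 61.
Column 2 must total 185; the given cells sum to 154, so (5,2) = 31.
The remaining cell in column 4 is (4,4) = 185 − 142 = 43.
Row 4 must total 185; the given cells sum to 130, so (4,3) = 55.
Row 5 must total 185; the given cells sum to 115, so (5,5) = 70.
Column 3 needs 185; the known cells sum to 148, so (3,3) = 37.
Column 5 needs 185; the known cells sum to 172, so (3,5) = 13.

13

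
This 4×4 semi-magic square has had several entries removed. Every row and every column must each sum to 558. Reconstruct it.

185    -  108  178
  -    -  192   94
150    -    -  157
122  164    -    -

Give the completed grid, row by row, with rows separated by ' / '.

The remaining cell in row 1 is (1,2) = 558 − 471 = 87.
Column 1 needs 558; the known cells sum to 457, so (2,1) = 101.
Column 4 must total 558; the given cells sum to 429, so (4,4) = 129.
The remaining cell in row 2 is (2,2) = 558 − 387 = 171.
Using row 4: 122 + 164 + 129 + ? → (4,3) = 558 − 415 = 143.
Column 2 must total 558; the given cells sum to 422, so (3,2) = 136.
From column 3, 558 − (108 + 192 + 143) gives (3,3) = 115.

185 87 108 178 / 101 171 192 94 / 150 136 115 157 / 122 164 143 129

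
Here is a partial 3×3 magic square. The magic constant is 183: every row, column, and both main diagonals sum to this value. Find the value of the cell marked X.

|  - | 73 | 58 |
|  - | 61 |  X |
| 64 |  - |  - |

From row 1, 183 − (73 + 58) gives (1,1) = 52.
Column 1 must total 183; the given cells sum to 116, so (2,1) = 67.
The remaining cell in column 2 is (3,2) = 183 − 134 = 49.
The remaining cell in main diagonal is (3,3) = 183 − 113 = 70.
The remaining cell in row 2 is (2,3) = 183 − 128 = 55.

55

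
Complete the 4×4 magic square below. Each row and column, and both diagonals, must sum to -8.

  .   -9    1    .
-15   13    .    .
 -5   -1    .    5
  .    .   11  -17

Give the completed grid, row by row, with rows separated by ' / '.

3 -9 1 -3 / -15 13 -13 7 / -5 -1 -7 5 / 9 -11 11 -17

The remaining cell in row 3 is (3,3) = -8 − (-1) = -7.
Column 2: -9 + 13 + (-1) + ? = -8, so (4,2) = -11.
The remaining cell in column 3 is (2,3) = -8 − 5 = -13.
Main diagonal needs -8; the known cells sum to -11, so (1,1) = 3.
From row 1, -8 − (3 + (-9) + 1) gives (1,4) = -3.
Row 2 must total -8; the given cells sum to -15, so (2,4) = 7.
Row 4 must total -8; the given cells sum to -17, so (4,1) = 9.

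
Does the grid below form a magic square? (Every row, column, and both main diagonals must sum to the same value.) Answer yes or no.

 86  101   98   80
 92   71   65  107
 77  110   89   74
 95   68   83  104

No — row 2 sums to 335 but row 4 sums to 350.

Row 1: 86 + 101 + 98 + 80 = 365.
Row 2: 92 + 71 + 65 + 107 = 335.
Row 3: 77 + 110 + 89 + 74 = 350.
Row 4: 95 + 68 + 83 + 104 = 350.
Column 1: 86 + 92 + 77 + 95 = 350.
Column 2: 101 + 71 + 110 + 68 = 350.
Column 3: 98 + 65 + 89 + 83 = 335.
Column 4: 80 + 107 + 74 + 104 = 365.
Main diagonal: 86 + 71 + 89 + 104 = 350.
Anti-diagonal: 80 + 65 + 110 + 95 = 350.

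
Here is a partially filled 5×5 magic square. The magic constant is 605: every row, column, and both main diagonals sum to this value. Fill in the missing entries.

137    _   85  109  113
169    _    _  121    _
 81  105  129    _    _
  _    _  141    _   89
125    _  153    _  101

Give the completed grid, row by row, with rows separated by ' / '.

From row 1, 605 − (137 + 85 + 109 + 113) gives (1,2) = 161.
Using column 1: 137 + 169 + 81 + 125 + ? → (4,1) = 605 − 512 = 93.
Column 3: 85 + 129 + 141 + 153 + ? = 605, so (2,3) = 97.
From anti-diagonal, 605 − (113 + 121 + 129 + 125) gives (4,2) = 117.
The remaining cell in row 4 is (4,4) = 605 − 440 = 165.
From main diagonal, 605 − (137 + 129 + 165 + 101) gives (2,2) = 73.
Using row 2: 169 + 73 + 97 + 121 + ? → (2,5) = 605 − 460 = 145.
Using column 2: 161 + 73 + 105 + 117 + ? → (5,2) = 605 − 456 = 149.
The remaining cell in column 5 is (3,5) = 605 − 448 = 157.
Using row 3: 81 + 105 + 129 + 157 + ? → (3,4) = 605 − 472 = 133.
From row 5, 605 − (125 + 149 + 153 + 101) gives (5,4) = 77.

137 161 85 109 113 / 169 73 97 121 145 / 81 105 129 133 157 / 93 117 141 165 89 / 125 149 153 77 101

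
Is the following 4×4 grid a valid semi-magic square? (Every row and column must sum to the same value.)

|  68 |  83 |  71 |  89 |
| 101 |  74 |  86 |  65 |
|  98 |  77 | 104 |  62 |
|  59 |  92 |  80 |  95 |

No — column 4 sums to 311 but row 2 sums to 326.

Row 1: 68 + 83 + 71 + 89 = 311.
Row 2: 101 + 74 + 86 + 65 = 326.
Row 3: 98 + 77 + 104 + 62 = 341.
Row 4: 59 + 92 + 80 + 95 = 326.
Column 1: 68 + 101 + 98 + 59 = 326.
Column 2: 83 + 74 + 77 + 92 = 326.
Column 3: 71 + 86 + 104 + 80 = 341.
Column 4: 89 + 65 + 62 + 95 = 311.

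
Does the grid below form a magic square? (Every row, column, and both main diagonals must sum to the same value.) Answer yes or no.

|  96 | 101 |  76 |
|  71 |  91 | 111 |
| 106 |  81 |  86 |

Row 1: 96 + 101 + 76 = 273.
Row 2: 71 + 91 + 111 = 273.
Row 3: 106 + 81 + 86 = 273.
Column 1: 96 + 71 + 106 = 273.
Column 2: 101 + 91 + 81 = 273.
Column 3: 76 + 111 + 86 = 273.
Main diagonal: 96 + 91 + 86 = 273.
Anti-diagonal: 76 + 91 + 106 = 273.
All lines sum to 273.

Yes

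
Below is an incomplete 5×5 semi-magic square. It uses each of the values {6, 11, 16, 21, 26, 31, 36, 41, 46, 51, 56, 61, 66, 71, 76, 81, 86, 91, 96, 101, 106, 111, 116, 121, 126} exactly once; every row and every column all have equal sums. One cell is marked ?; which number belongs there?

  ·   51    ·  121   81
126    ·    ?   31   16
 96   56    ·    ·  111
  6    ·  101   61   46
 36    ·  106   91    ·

71

The 25 entries sum to 1650, so each line sums to 1650/5 = 330.
Using row 4: 6 + 101 + 61 + 46 + ? → (4,2) = 330 − 214 = 116.
Column 1 must total 330; the given cells sum to 264, so (1,1) = 66.
Using column 4: 121 + 31 + 61 + 91 + ? → (3,4) = 330 − 304 = 26.
From column 5, 330 − (81 + 16 + 111 + 46) gives (5,5) = 76.
From row 1, 330 − (66 + 51 + 121 + 81) gives (1,3) = 11.
Row 3 must total 330; the given cells sum to 289, so (3,3) = 41.
Row 5 needs 330; the known cells sum to 309, so (5,2) = 21.
From column 2, 330 − (51 + 56 + 116 + 21) gives (2,2) = 86.
Using column 3: 11 + 41 + 101 + 106 + ? → (2,3) = 330 − 259 = 71.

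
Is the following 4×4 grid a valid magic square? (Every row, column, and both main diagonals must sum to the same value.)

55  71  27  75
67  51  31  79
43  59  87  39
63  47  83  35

Row 1: 55 + 71 + 27 + 75 = 228.
Row 2: 67 + 51 + 31 + 79 = 228.
Row 3: 43 + 59 + 87 + 39 = 228.
Row 4: 63 + 47 + 83 + 35 = 228.
Column 1: 55 + 67 + 43 + 63 = 228.
Column 2: 71 + 51 + 59 + 47 = 228.
Column 3: 27 + 31 + 87 + 83 = 228.
Column 4: 75 + 79 + 39 + 35 = 228.
Main diagonal: 55 + 51 + 87 + 35 = 228.
Anti-diagonal: 75 + 31 + 59 + 63 = 228.
All lines sum to 228.

Yes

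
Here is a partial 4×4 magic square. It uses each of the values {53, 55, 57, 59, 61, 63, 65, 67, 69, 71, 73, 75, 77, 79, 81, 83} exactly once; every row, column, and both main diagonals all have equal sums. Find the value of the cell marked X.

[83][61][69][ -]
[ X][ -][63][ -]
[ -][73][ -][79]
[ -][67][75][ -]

The 16 entries sum to 1088, so each line sums to 1088/4 = 272.
The remaining cell in row 1 is (1,4) = 272 − 213 = 59.
Using column 2: 61 + 73 + 67 + ? → (2,2) = 272 − 201 = 71.
Using column 3: 69 + 63 + 75 + ? → (3,3) = 272 − 207 = 65.
The remaining cell in main diagonal is (4,4) = 272 − 219 = 53.
Anti-diagonal needs 272; the known cells sum to 195, so (4,1) = 77.
Row 3 must total 272; the given cells sum to 217, so (3,1) = 55.
Column 1 must total 272; the given cells sum to 215, so (2,1) = 57.

57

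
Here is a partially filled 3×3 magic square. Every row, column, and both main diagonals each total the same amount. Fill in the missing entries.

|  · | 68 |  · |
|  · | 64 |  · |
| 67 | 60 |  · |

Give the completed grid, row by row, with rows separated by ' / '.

Column 2 is already complete: 68 + 64 + 60 = 192, so that is the magic constant.
Row 3: 67 + 60 + ? = 192, so (3,3) = 65.
Main diagonal needs 192; the known cells sum to 129, so (1,1) = 63.
Anti-diagonal: 64 + 67 + ? = 192, so (1,3) = 61.
Column 1 must total 192; the given cells sum to 130, so (2,1) = 62.
Column 3 needs 192; the known cells sum to 126, so (2,3) = 66.

63 68 61 / 62 64 66 / 67 60 65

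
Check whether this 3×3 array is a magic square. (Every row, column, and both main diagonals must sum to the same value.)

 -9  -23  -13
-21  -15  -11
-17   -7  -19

No — column 1 sums to -47 but column 2 sums to -45.

Row 1: -9 + (-23) + (-13) = -45.
Row 2: -21 + (-15) + (-11) = -47.
Row 3: -17 + (-7) + (-19) = -43.
Column 1: -9 + (-21) + (-17) = -47.
Column 2: -23 + (-15) + (-7) = -45.
Column 3: -13 + (-11) + (-19) = -43.
Main diagonal: -9 + (-15) + (-19) = -43.
Anti-diagonal: -13 + (-15) + (-17) = -45.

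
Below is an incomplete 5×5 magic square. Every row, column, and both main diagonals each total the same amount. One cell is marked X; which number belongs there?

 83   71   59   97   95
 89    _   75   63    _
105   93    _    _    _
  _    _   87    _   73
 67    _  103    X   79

Row 1 is complete and sums to 405; that is the magic constant.
Column 1 needs 405; the known cells sum to 344, so (4,1) = 61.
Column 3 needs 405; the known cells sum to 324, so (3,3) = 81.
Anti-diagonal: 95 + 63 + 81 + 67 + ? = 405, so (4,2) = 99.
From row 4, 405 − (61 + 99 + 87 + 73) gives (4,4) = 85.
Main diagonal: 83 + 81 + 85 + 79 + ? = 405, so (2,2) = 77.
Row 2 must total 405; the given cells sum to 304, so (2,5) = 101.
Column 2 must total 405; the given cells sum to 340, so (5,2) = 65.
Column 5: 95 + 101 + 73 + 79 + ? = 405, so (3,5) = 57.
From row 3, 405 − (105 + 93 + 81 + 57) gives (3,4) = 69.
From row 5, 405 − (67 + 65 + 103 + 79) gives (5,4) = 91.

91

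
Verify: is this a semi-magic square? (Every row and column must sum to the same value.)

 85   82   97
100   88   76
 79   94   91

Yes

Row 1: 85 + 82 + 97 = 264.
Row 2: 100 + 88 + 76 = 264.
Row 3: 79 + 94 + 91 = 264.
Column 1: 85 + 100 + 79 = 264.
Column 2: 82 + 88 + 94 = 264.
Column 3: 97 + 76 + 91 = 264.
All lines sum to 264.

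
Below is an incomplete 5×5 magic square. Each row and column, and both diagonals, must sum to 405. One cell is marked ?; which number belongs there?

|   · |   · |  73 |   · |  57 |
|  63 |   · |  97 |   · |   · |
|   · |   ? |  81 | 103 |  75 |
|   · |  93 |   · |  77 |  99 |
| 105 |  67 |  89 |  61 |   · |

59

Using row 5: 105 + 67 + 89 + 61 + ? → (5,5) = 405 − 322 = 83.
From column 3, 405 − (73 + 97 + 81 + 89) gives (4,3) = 65.
Column 5 needs 405; the known cells sum to 314, so (2,5) = 91.
Using anti-diagonal: 57 + 81 + 93 + 105 + ? → (2,4) = 405 − 336 = 69.
Row 2: 63 + 97 + 69 + 91 + ? = 405, so (2,2) = 85.
Row 4 must total 405; the given cells sum to 334, so (4,1) = 71.
Column 4 must total 405; the given cells sum to 310, so (1,4) = 95.
Main diagonal must total 405; the given cells sum to 326, so (1,1) = 79.
Row 1 needs 405; the known cells sum to 304, so (1,2) = 101.
Column 1 must total 405; the given cells sum to 318, so (3,1) = 87.
The remaining cell in column 2 is (3,2) = 405 − 346 = 59.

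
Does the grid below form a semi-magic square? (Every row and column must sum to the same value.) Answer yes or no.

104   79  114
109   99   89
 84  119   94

Yes

Row 1: 104 + 79 + 114 = 297.
Row 2: 109 + 99 + 89 = 297.
Row 3: 84 + 119 + 94 = 297.
Column 1: 104 + 109 + 84 = 297.
Column 2: 79 + 99 + 119 = 297.
Column 3: 114 + 89 + 94 = 297.
All lines sum to 297.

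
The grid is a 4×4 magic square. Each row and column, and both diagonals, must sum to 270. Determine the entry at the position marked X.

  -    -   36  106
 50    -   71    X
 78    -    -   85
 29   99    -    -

Column 1: 50 + 78 + 29 + ? = 270, so (1,1) = 113.
From anti-diagonal, 270 − (106 + 71 + 29) gives (3,2) = 64.
Row 1 must total 270; the given cells sum to 255, so (1,2) = 15.
Row 3 must total 270; the given cells sum to 227, so (3,3) = 43.
The remaining cell in column 2 is (2,2) = 270 − 178 = 92.
Column 3: 36 + 71 + 43 + ? = 270, so (4,3) = 120.
The remaining cell in main diagonal is (4,4) = 270 − 248 = 22.
The remaining cell in row 2 is (2,4) = 270 − 213 = 57.

57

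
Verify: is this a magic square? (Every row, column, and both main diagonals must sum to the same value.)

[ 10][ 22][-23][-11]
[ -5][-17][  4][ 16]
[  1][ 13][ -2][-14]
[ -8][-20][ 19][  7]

Yes

Row 1: 10 + 22 + (-23) + (-11) = -2.
Row 2: -5 + (-17) + 4 + 16 = -2.
Row 3: 1 + 13 + (-2) + (-14) = -2.
Row 4: -8 + (-20) + 19 + 7 = -2.
Column 1: 10 + (-5) + 1 + (-8) = -2.
Column 2: 22 + (-17) + 13 + (-20) = -2.
Column 3: -23 + 4 + (-2) + 19 = -2.
Column 4: -11 + 16 + (-14) + 7 = -2.
Main diagonal: 10 + (-17) + (-2) + 7 = -2.
Anti-diagonal: -11 + 4 + 13 + (-8) = -2.
All lines sum to -2.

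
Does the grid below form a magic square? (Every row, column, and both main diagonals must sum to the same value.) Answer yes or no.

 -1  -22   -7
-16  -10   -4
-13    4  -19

Row 1: -1 + (-22) + (-7) = -30.
Row 2: -16 + (-10) + (-4) = -30.
Row 3: -13 + 4 + (-19) = -28.
Column 1: -1 + (-16) + (-13) = -30.
Column 2: -22 + (-10) + 4 = -28.
Column 3: -7 + (-4) + (-19) = -30.
Main diagonal: -1 + (-10) + (-19) = -30.
Anti-diagonal: -7 + (-10) + (-13) = -30.

No — column 2 sums to -28 but row 1 sums to -30.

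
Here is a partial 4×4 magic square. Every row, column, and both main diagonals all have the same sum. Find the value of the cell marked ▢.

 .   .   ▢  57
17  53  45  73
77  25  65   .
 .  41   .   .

29

Row 2 is complete and sums to 188; that is the magic constant.
Row 3 must total 188; the given cells sum to 167, so (3,4) = 21.
From column 2, 188 − (53 + 25 + 41) gives (1,2) = 69.
Column 4 must total 188; the given cells sum to 151, so (4,4) = 37.
Main diagonal: 53 + 65 + 37 + ? = 188, so (1,1) = 33.
Using anti-diagonal: 57 + 45 + 25 + ? → (4,1) = 188 − 127 = 61.
Row 1: 33 + 69 + 57 + ? = 188, so (1,3) = 29.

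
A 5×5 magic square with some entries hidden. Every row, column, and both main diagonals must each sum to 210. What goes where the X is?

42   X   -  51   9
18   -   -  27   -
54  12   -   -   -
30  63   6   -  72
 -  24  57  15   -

Using row 4: 30 + 63 + 6 + 72 + ? → (4,4) = 210 − 171 = 39.
Column 1: 42 + 18 + 54 + 30 + ? = 210, so (5,1) = 66.
Column 4 needs 210; the known cells sum to 132, so (3,4) = 78.
The remaining cell in anti-diagonal is (3,3) = 210 − 165 = 45.
Using row 3: 54 + 12 + 45 + 78 + ? → (3,5) = 210 − 189 = 21.
Row 5 needs 210; the known cells sum to 162, so (5,5) = 48.
The remaining cell in column 5 is (2,5) = 210 − 150 = 60.
Using main diagonal: 42 + 45 + 39 + 48 + ? → (2,2) = 210 − 174 = 36.
Using row 2: 18 + 36 + 27 + 60 + ? → (2,3) = 210 − 141 = 69.
From column 2, 210 − (36 + 12 + 63 + 24) gives (1,2) = 75.

75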